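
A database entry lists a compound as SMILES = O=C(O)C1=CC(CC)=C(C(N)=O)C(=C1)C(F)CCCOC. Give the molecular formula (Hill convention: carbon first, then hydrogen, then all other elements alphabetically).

Walk through each heavy atom and fill implicit hydrogens from standard valence (C 4, N 3, O 2, S 2, halogen 1):
  atom 1: O, bond orders sum to 2 (valence 2) → 0 H
  atom 2: C, bond orders sum to 4 (valence 4) → 0 H
  atom 3: O, bond orders sum to 1 (valence 2) → 1 H
  atom 4: C, bond orders sum to 4 (valence 4) → 0 H
  atom 5: C, bond orders sum to 3 (valence 4) → 1 H
  atom 6: C, bond orders sum to 4 (valence 4) → 0 H
  atom 7: C, bond orders sum to 2 (valence 4) → 2 H
  atom 8: C, bond orders sum to 1 (valence 4) → 3 H
  atom 9: C, bond orders sum to 4 (valence 4) → 0 H
  atom 10: C, bond orders sum to 4 (valence 4) → 0 H
  atom 11: N, bond orders sum to 1 (valence 3) → 2 H
  atom 12: O, bond orders sum to 2 (valence 2) → 0 H
  atom 13: C, bond orders sum to 4 (valence 4) → 0 H
  atom 14: C, bond orders sum to 3 (valence 4) → 1 H
  atom 15: C, bond orders sum to 3 (valence 4) → 1 H
  atom 16: F (halogen, monovalent) → 0 H
  atom 17: C, bond orders sum to 2 (valence 4) → 2 H
  atom 18: C, bond orders sum to 2 (valence 4) → 2 H
  atom 19: C, bond orders sum to 2 (valence 4) → 2 H
  atom 20: O, bond orders sum to 2 (valence 2) → 0 H
  atom 21: C, bond orders sum to 1 (valence 4) → 3 H
Totals → C:15, H:20, F:1, N:1, O:4.

C15H20FNO4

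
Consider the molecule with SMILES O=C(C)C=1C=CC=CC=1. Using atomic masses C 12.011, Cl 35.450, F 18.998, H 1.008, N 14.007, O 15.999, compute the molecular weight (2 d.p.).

First, the molecular formula is C8H8O (counting implicit H from valence).
  C: 8 × 12.011 = 96.088
  H: 8 × 1.008 = 8.064
  O: 1 × 15.999 = 15.999
Sum: 8×12.011 + 8×1.008 + 1×15.999 = 120.151 → 120.15 g/mol.

120.15 g/mol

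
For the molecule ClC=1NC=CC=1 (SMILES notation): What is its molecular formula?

Walk through each heavy atom and fill implicit hydrogens from standard valence (C 4, N 3, O 2, S 2, halogen 1):
  atom 1: Cl (halogen, monovalent) → 0 H
  atom 2: C, bond orders sum to 4 (valence 4) → 0 H
  atom 3: N, bond orders sum to 2 (valence 3) → 1 H
  atom 4: C, bond orders sum to 3 (valence 4) → 1 H
  atom 5: C, bond orders sum to 3 (valence 4) → 1 H
  atom 6: C, bond orders sum to 3 (valence 4) → 1 H
Totals → C:4, H:4, Cl:1, N:1.

C4H4ClN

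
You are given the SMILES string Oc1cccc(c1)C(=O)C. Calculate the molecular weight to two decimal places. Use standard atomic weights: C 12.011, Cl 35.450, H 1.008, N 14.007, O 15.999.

136.15 g/mol

First, the molecular formula is C8H8O2 (counting implicit H from valence).
  C: 8 × 12.011 = 96.088
  H: 8 × 1.008 = 8.064
  O: 2 × 15.999 = 31.998
Sum: 8×12.011 + 8×1.008 + 2×15.999 = 136.150 → 136.15 g/mol.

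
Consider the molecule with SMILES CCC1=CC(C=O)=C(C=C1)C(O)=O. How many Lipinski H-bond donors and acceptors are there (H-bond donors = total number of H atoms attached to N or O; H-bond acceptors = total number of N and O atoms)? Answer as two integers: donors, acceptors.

1, 3

Donors: find every N or O and count the H atoms it carries.
  atom 7 (O): bond orders sum to 2 → 0 H
  atom 12 (O): bond orders sum to 1 → 1 H
  atom 13 (O): bond orders sum to 2 → 0 H
Lipinski HBD = 1.
Acceptors: N atoms = 0, O atoms = 3 → HBA = 3.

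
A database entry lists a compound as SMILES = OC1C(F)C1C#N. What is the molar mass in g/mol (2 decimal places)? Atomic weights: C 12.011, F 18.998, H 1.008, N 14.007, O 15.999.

101.08 g/mol

First, the molecular formula is C4H4FNO (counting implicit H from valence).
  C: 4 × 12.011 = 48.044
  F: 1 × 18.998 = 18.998
  H: 4 × 1.008 = 4.032
  N: 1 × 14.007 = 14.007
  O: 1 × 15.999 = 15.999
Sum: 4×12.011 + 1×18.998 + 4×1.008 + 1×14.007 + 1×15.999 = 101.080 → 101.08 g/mol.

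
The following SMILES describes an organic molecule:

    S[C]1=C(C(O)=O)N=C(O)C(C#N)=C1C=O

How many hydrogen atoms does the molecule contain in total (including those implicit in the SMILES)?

Walk through each heavy atom and fill implicit hydrogens from standard valence (C 4, N 3, O 2, S 2, halogen 1):
  atom 1: S, bond orders sum to 1 (valence 2) → 1 H
  atom 2: C with explicit H count 0
  atom 3: C, bond orders sum to 4 (valence 4) → 0 H
  atom 4: C, bond orders sum to 4 (valence 4) → 0 H
  atom 5: O, bond orders sum to 1 (valence 2) → 1 H
  atom 6: O, bond orders sum to 2 (valence 2) → 0 H
  atom 7: N, bond orders sum to 3 (valence 3) → 0 H
  atom 8: C, bond orders sum to 4 (valence 4) → 0 H
  atom 9: O, bond orders sum to 1 (valence 2) → 1 H
  atom 10: C, bond orders sum to 4 (valence 4) → 0 H
  atom 11: C, bond orders sum to 4 (valence 4) → 0 H
  atom 12: N, bond orders sum to 3 (valence 3) → 0 H
  atom 13: C, bond orders sum to 4 (valence 4) → 0 H
  atom 14: C, bond orders sum to 3 (valence 4) → 1 H
  atom 15: O, bond orders sum to 2 (valence 2) → 0 H
Total hydrogens: 4.

4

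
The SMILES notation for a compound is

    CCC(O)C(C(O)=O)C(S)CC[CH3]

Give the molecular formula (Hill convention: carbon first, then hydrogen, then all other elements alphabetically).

Walk through each heavy atom and fill implicit hydrogens from standard valence (C 4, N 3, O 2, S 2, halogen 1):
  atom 1: C, bond orders sum to 1 (valence 4) → 3 H
  atom 2: C, bond orders sum to 2 (valence 4) → 2 H
  atom 3: C, bond orders sum to 3 (valence 4) → 1 H
  atom 4: O, bond orders sum to 1 (valence 2) → 1 H
  atom 5: C, bond orders sum to 3 (valence 4) → 1 H
  atom 6: C, bond orders sum to 4 (valence 4) → 0 H
  atom 7: O, bond orders sum to 1 (valence 2) → 1 H
  atom 8: O, bond orders sum to 2 (valence 2) → 0 H
  atom 9: C, bond orders sum to 3 (valence 4) → 1 H
  atom 10: S, bond orders sum to 1 (valence 2) → 1 H
  atom 11: C, bond orders sum to 2 (valence 4) → 2 H
  atom 12: C, bond orders sum to 2 (valence 4) → 2 H
  atom 13: C with explicit H count 3
Totals → C:9, H:18, O:3, S:1.

C9H18O3S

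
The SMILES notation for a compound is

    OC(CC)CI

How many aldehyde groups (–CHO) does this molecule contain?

0

Scan the SMILES for the aldehyde motif — none present.
Groups that are present: 1 hydroxyl.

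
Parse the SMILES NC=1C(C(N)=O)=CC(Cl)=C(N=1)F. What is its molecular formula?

C6H5ClFN3O

Walk through each heavy atom and fill implicit hydrogens from standard valence (C 4, N 3, O 2, S 2, halogen 1):
  atom 1: N, bond orders sum to 1 (valence 3) → 2 H
  atom 2: C, bond orders sum to 4 (valence 4) → 0 H
  atom 3: C, bond orders sum to 4 (valence 4) → 0 H
  atom 4: C, bond orders sum to 4 (valence 4) → 0 H
  atom 5: N, bond orders sum to 1 (valence 3) → 2 H
  atom 6: O, bond orders sum to 2 (valence 2) → 0 H
  atom 7: C, bond orders sum to 3 (valence 4) → 1 H
  atom 8: C, bond orders sum to 4 (valence 4) → 0 H
  atom 9: Cl (halogen, monovalent) → 0 H
  atom 10: C, bond orders sum to 4 (valence 4) → 0 H
  atom 11: N, bond orders sum to 3 (valence 3) → 0 H
  atom 12: F (halogen, monovalent) → 0 H
Totals → C:6, H:5, Cl:1, F:1, N:3, O:1.
In Hill order: C6H5ClFN3O.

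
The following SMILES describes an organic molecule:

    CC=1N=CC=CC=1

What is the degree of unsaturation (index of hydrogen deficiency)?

4

Molecular formula: C6H7N.
DoU = (2C + 2 + N − H − X) / 2, where X is the halogen count and O/S are ignored.
    = (2·6 + 2 + 1 − 7 − 0) / 2 = 8 / 2 = 4.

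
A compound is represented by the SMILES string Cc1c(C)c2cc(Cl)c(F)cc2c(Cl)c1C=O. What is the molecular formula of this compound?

C13H9Cl2FO

Walk through each heavy atom and fill implicit hydrogens from standard valence (C 4, N 3, O 2, S 2, halogen 1); for lowercase aromatic atoms, an aromatic c carries 1 H when it has two neighbours and 0 H with three, and aromatic n carries 0 H:
  atom 1: C, bond orders sum to 1 (valence 4) → 3 H
  atom 2: aromatic c, 3 neighbours → 0 H
  atom 3: aromatic c, 3 neighbours → 0 H
  atom 4: C, bond orders sum to 1 (valence 4) → 3 H
  atom 5: aromatic c, 3 neighbours → 0 H
  atom 6: aromatic c, 2 neighbours → 1 H
  atom 7: aromatic c, 3 neighbours → 0 H
  atom 8: Cl (halogen, monovalent) → 0 H
  atom 9: aromatic c, 3 neighbours → 0 H
  atom 10: F (halogen, monovalent) → 0 H
  atom 11: aromatic c, 2 neighbours → 1 H
  atom 12: aromatic c, 3 neighbours → 0 H
  atom 13: aromatic c, 3 neighbours → 0 H
  atom 14: Cl (halogen, monovalent) → 0 H
  atom 15: aromatic c, 3 neighbours → 0 H
  atom 16: C, bond orders sum to 3 (valence 4) → 1 H
  atom 17: O, bond orders sum to 2 (valence 2) → 0 H
Totals → C:13, H:9, Cl:2, F:1, O:1.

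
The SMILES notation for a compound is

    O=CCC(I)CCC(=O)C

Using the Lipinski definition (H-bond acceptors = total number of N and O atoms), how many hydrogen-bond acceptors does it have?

N atoms: 0; O atoms: 2.
Lipinski HBA = 0 + 2 = 2.

2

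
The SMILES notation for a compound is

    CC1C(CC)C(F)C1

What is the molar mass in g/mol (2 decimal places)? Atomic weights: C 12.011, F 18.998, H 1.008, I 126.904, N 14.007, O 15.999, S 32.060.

116.18 g/mol

First, the molecular formula is C7H13F (counting implicit H from valence).
  C: 7 × 12.011 = 84.077
  F: 1 × 18.998 = 18.998
  H: 13 × 1.008 = 13.104
Sum: 7×12.011 + 1×18.998 + 13×1.008 = 116.179 → 116.18 g/mol.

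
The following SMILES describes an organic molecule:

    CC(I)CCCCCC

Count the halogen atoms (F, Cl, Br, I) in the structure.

Halogen atoms appear at heavy-atom position 3 (1×I).
Halogen count: 1.

1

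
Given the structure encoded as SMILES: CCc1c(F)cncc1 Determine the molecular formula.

C7H8FN

Walk through each heavy atom and fill implicit hydrogens from standard valence (C 4, N 3, O 2, S 2, halogen 1); for lowercase aromatic atoms, an aromatic c carries 1 H when it has two neighbours and 0 H with three, and aromatic n carries 0 H:
  atom 1: C, bond orders sum to 1 (valence 4) → 3 H
  atom 2: C, bond orders sum to 2 (valence 4) → 2 H
  atom 3: aromatic c, 3 neighbours → 0 H
  atom 4: aromatic c, 3 neighbours → 0 H
  atom 5: F (halogen, monovalent) → 0 H
  atom 6: aromatic c, 2 neighbours → 1 H
  atom 7: aromatic n, 2 neighbours → 0 H
  atom 8: aromatic c, 2 neighbours → 1 H
  atom 9: aromatic c, 2 neighbours → 1 H
Totals → C:7, H:8, F:1, N:1.
In Hill order: C7H8FN.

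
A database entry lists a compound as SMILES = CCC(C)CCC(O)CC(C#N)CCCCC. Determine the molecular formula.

Walk through each heavy atom and fill implicit hydrogens from standard valence (C 4, N 3, O 2, S 2, halogen 1):
  atom 1: C, bond orders sum to 1 (valence 4) → 3 H
  atom 2: C, bond orders sum to 2 (valence 4) → 2 H
  atom 3: C, bond orders sum to 3 (valence 4) → 1 H
  atom 4: C, bond orders sum to 1 (valence 4) → 3 H
  atom 5: C, bond orders sum to 2 (valence 4) → 2 H
  atom 6: C, bond orders sum to 2 (valence 4) → 2 H
  atom 7: C, bond orders sum to 3 (valence 4) → 1 H
  atom 8: O, bond orders sum to 1 (valence 2) → 1 H
  atom 9: C, bond orders sum to 2 (valence 4) → 2 H
  atom 10: C, bond orders sum to 3 (valence 4) → 1 H
  atom 11: C, bond orders sum to 4 (valence 4) → 0 H
  atom 12: N, bond orders sum to 3 (valence 3) → 0 H
  atom 13: C, bond orders sum to 2 (valence 4) → 2 H
  atom 14: C, bond orders sum to 2 (valence 4) → 2 H
  atom 15: C, bond orders sum to 2 (valence 4) → 2 H
  atom 16: C, bond orders sum to 2 (valence 4) → 2 H
  atom 17: C, bond orders sum to 1 (valence 4) → 3 H
Totals → C:15, H:29, N:1, O:1.

C15H29NO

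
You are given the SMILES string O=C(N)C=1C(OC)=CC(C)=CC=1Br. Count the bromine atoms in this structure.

1

Scan the SMILES for Br atoms (remember two-letter symbols like Cl and Br are single atoms).
Bromine count: 1.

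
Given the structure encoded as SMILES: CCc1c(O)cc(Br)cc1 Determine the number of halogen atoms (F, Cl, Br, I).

Halogen atoms appear at heavy-atom position 8 (1×Br).
Other groups present: 1 hydroxyl.
Halogen count: 1.

1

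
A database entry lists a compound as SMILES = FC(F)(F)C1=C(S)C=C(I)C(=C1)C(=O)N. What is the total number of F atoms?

3

Scan the SMILES for F atoms (remember two-letter symbols like Cl and Br are single atoms).
Fluorine count: 3.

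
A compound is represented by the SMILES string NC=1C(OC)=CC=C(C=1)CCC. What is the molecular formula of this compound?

C10H15NO

Walk through each heavy atom and fill implicit hydrogens from standard valence (C 4, N 3, O 2, S 2, halogen 1):
  atom 1: N, bond orders sum to 1 (valence 3) → 2 H
  atom 2: C, bond orders sum to 4 (valence 4) → 0 H
  atom 3: C, bond orders sum to 4 (valence 4) → 0 H
  atom 4: O, bond orders sum to 2 (valence 2) → 0 H
  atom 5: C, bond orders sum to 1 (valence 4) → 3 H
  atom 6: C, bond orders sum to 3 (valence 4) → 1 H
  atom 7: C, bond orders sum to 3 (valence 4) → 1 H
  atom 8: C, bond orders sum to 4 (valence 4) → 0 H
  atom 9: C, bond orders sum to 3 (valence 4) → 1 H
  atom 10: C, bond orders sum to 2 (valence 4) → 2 H
  atom 11: C, bond orders sum to 2 (valence 4) → 2 H
  atom 12: C, bond orders sum to 1 (valence 4) → 3 H
Totals → C:10, H:15, N:1, O:1.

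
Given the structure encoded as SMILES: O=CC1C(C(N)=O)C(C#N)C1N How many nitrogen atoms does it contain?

3

Scan the SMILES for N atoms (remember two-letter symbols like Cl and Br are single atoms).
Nitrogen count: 3.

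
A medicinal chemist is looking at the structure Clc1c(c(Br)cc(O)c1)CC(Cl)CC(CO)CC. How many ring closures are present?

1

In SMILES, each pair of matching ring-closure digits denotes one ring-closing bond; the number of such bonds equals the number of independent rings.
Ring-closure bonds here: 1.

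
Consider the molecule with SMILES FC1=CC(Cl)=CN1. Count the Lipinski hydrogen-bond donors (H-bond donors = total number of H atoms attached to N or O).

1

Donors: find every N or O and count the H atoms it carries.
  atom 7 (N): bond orders sum to 2 → 1 H
Lipinski HBD = 1.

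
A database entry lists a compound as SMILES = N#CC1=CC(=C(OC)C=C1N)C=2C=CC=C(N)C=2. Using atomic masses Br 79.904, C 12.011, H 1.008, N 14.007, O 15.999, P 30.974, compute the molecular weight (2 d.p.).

239.28 g/mol

First, the molecular formula is C14H13N3O (counting implicit H from valence).
  C: 14 × 12.011 = 168.154
  H: 13 × 1.008 = 13.104
  N: 3 × 14.007 = 42.021
  O: 1 × 15.999 = 15.999
Sum: 14×12.011 + 13×1.008 + 3×14.007 + 1×15.999 = 239.278 → 239.28 g/mol.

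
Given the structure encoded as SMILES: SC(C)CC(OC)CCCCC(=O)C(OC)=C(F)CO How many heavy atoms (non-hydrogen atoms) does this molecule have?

Every atom symbol written in the SMILES (organic subset) is one heavy atom; implicit H are not written.
Heavy atoms by element → C:14, F:1, O:4, S:1.
Total: 20.

20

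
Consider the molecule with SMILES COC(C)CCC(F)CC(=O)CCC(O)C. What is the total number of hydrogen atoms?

Walk through each heavy atom and fill implicit hydrogens from standard valence (C 4, N 3, O 2, S 2, halogen 1):
  atom 1: C, bond orders sum to 1 (valence 4) → 3 H
  atom 2: O, bond orders sum to 2 (valence 2) → 0 H
  atom 3: C, bond orders sum to 3 (valence 4) → 1 H
  atom 4: C, bond orders sum to 1 (valence 4) → 3 H
  atom 5: C, bond orders sum to 2 (valence 4) → 2 H
  atom 6: C, bond orders sum to 2 (valence 4) → 2 H
  atom 7: C, bond orders sum to 3 (valence 4) → 1 H
  atom 8: F (halogen, monovalent) → 0 H
  atom 9: C, bond orders sum to 2 (valence 4) → 2 H
  atom 10: C, bond orders sum to 4 (valence 4) → 0 H
  atom 11: O, bond orders sum to 2 (valence 2) → 0 H
  atom 12: C, bond orders sum to 2 (valence 4) → 2 H
  atom 13: C, bond orders sum to 2 (valence 4) → 2 H
  atom 14: C, bond orders sum to 3 (valence 4) → 1 H
  atom 15: O, bond orders sum to 1 (valence 2) → 1 H
  atom 16: C, bond orders sum to 1 (valence 4) → 3 H
Total hydrogens: 23.

23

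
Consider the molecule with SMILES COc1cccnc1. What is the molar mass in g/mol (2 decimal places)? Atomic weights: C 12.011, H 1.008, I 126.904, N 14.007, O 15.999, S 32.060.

First, the molecular formula is C6H7NO (counting implicit H from valence).
  C: 6 × 12.011 = 72.066
  H: 7 × 1.008 = 7.056
  N: 1 × 14.007 = 14.007
  O: 1 × 15.999 = 15.999
Sum: 6×12.011 + 7×1.008 + 1×14.007 + 1×15.999 = 109.128 → 109.13 g/mol.

109.13 g/mol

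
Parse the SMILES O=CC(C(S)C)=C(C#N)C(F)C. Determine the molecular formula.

C8H10FNOS

Walk through each heavy atom and fill implicit hydrogens from standard valence (C 4, N 3, O 2, S 2, halogen 1):
  atom 1: O, bond orders sum to 2 (valence 2) → 0 H
  atom 2: C, bond orders sum to 3 (valence 4) → 1 H
  atom 3: C, bond orders sum to 4 (valence 4) → 0 H
  atom 4: C, bond orders sum to 3 (valence 4) → 1 H
  atom 5: S, bond orders sum to 1 (valence 2) → 1 H
  atom 6: C, bond orders sum to 1 (valence 4) → 3 H
  atom 7: C, bond orders sum to 4 (valence 4) → 0 H
  atom 8: C, bond orders sum to 4 (valence 4) → 0 H
  atom 9: N, bond orders sum to 3 (valence 3) → 0 H
  atom 10: C, bond orders sum to 3 (valence 4) → 1 H
  atom 11: F (halogen, monovalent) → 0 H
  atom 12: C, bond orders sum to 1 (valence 4) → 3 H
Totals → C:8, H:10, F:1, N:1, O:1, S:1.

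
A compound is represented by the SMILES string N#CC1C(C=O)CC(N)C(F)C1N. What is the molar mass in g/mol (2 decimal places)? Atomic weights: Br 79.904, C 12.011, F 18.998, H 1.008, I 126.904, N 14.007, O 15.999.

185.20 g/mol

First, the molecular formula is C8H12FN3O (counting implicit H from valence).
  C: 8 × 12.011 = 96.088
  F: 1 × 18.998 = 18.998
  H: 12 × 1.008 = 12.096
  N: 3 × 14.007 = 42.021
  O: 1 × 15.999 = 15.999
Sum: 8×12.011 + 1×18.998 + 12×1.008 + 3×14.007 + 1×15.999 = 185.202 → 185.20 g/mol.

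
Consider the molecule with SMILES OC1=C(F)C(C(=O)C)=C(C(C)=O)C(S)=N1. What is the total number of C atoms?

9

Count every carbon token in the SMILES (each C, including those in ring-closure positions and inside branches).
Carbon count: 9.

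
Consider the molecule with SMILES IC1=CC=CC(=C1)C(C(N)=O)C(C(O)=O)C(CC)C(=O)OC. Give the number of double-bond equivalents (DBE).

7

Degree of unsaturation = (number of rings) + (number of π bonds).
Ring closures in the SMILES: 1.
π bonds: 6 double bonds (each 1 DoU) → 6 DoU from unsaturation.
Total DoU = 1 + 6 = 7.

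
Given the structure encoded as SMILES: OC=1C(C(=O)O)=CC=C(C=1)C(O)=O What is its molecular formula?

Walk through each heavy atom and fill implicit hydrogens from standard valence (C 4, N 3, O 2, S 2, halogen 1):
  atom 1: O, bond orders sum to 1 (valence 2) → 1 H
  atom 2: C, bond orders sum to 4 (valence 4) → 0 H
  atom 3: C, bond orders sum to 4 (valence 4) → 0 H
  atom 4: C, bond orders sum to 4 (valence 4) → 0 H
  atom 5: O, bond orders sum to 2 (valence 2) → 0 H
  atom 6: O, bond orders sum to 1 (valence 2) → 1 H
  atom 7: C, bond orders sum to 3 (valence 4) → 1 H
  atom 8: C, bond orders sum to 3 (valence 4) → 1 H
  atom 9: C, bond orders sum to 4 (valence 4) → 0 H
  atom 10: C, bond orders sum to 3 (valence 4) → 1 H
  atom 11: C, bond orders sum to 4 (valence 4) → 0 H
  atom 12: O, bond orders sum to 1 (valence 2) → 1 H
  atom 13: O, bond orders sum to 2 (valence 2) → 0 H
Totals → C:8, H:6, O:5.

C8H6O5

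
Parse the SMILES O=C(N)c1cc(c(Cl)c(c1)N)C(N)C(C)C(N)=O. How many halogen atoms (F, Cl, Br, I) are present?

Halogen atoms appear at heavy-atom position 8 (1×Cl).
Other groups present: 2 amide, 2 primary amine.
Halogen count: 1.

1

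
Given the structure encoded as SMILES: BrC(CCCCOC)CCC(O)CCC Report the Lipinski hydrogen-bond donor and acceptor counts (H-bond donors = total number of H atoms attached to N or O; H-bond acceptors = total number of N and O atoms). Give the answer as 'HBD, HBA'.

Donors: find every N or O and count the H atoms it carries.
  atom 7 (O): bond orders sum to 2 → 0 H
  atom 12 (O): bond orders sum to 1 → 1 H
Lipinski HBD = 1.
Acceptors: N atoms = 0, O atoms = 2 → HBA = 2.

1, 2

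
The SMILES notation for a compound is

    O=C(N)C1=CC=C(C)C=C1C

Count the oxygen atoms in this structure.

Scan the SMILES for O atoms (remember two-letter symbols like Cl and Br are single atoms).
Oxygen count: 1.

1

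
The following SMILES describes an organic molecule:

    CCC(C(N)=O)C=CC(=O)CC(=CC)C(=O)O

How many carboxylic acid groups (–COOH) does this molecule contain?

1

The carboxylic acid motif appears at heavy-atom position 15 in the SMILES.
Other groups present: 2 alkene, 1 amide, 1 ketone.
Carboxylic acid count: 1.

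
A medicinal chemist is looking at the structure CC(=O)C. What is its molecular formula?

Walk through each heavy atom and fill implicit hydrogens from standard valence (C 4, N 3, O 2, S 2, halogen 1):
  atom 1: C, bond orders sum to 1 (valence 4) → 3 H
  atom 2: C, bond orders sum to 4 (valence 4) → 0 H
  atom 3: O, bond orders sum to 2 (valence 2) → 0 H
  atom 4: C, bond orders sum to 1 (valence 4) → 3 H
Totals → C:3, H:6, O:1.

C3H6O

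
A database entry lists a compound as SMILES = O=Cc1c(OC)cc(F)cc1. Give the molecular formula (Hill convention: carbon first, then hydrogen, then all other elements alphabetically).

C8H7FO2

Walk through each heavy atom and fill implicit hydrogens from standard valence (C 4, N 3, O 2, S 2, halogen 1); for lowercase aromatic atoms, an aromatic c carries 1 H when it has two neighbours and 0 H with three, and aromatic n carries 0 H:
  atom 1: O, bond orders sum to 2 (valence 2) → 0 H
  atom 2: C, bond orders sum to 3 (valence 4) → 1 H
  atom 3: aromatic c, 3 neighbours → 0 H
  atom 4: aromatic c, 3 neighbours → 0 H
  atom 5: O, bond orders sum to 2 (valence 2) → 0 H
  atom 6: C, bond orders sum to 1 (valence 4) → 3 H
  atom 7: aromatic c, 2 neighbours → 1 H
  atom 8: aromatic c, 3 neighbours → 0 H
  atom 9: F (halogen, monovalent) → 0 H
  atom 10: aromatic c, 2 neighbours → 1 H
  atom 11: aromatic c, 2 neighbours → 1 H
Totals → C:8, H:7, F:1, O:2.
In Hill order: C8H7FO2.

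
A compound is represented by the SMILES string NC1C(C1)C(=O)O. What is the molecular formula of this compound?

C4H7NO2

Walk through each heavy atom and fill implicit hydrogens from standard valence (C 4, N 3, O 2, S 2, halogen 1):
  atom 1: N, bond orders sum to 1 (valence 3) → 2 H
  atom 2: C, bond orders sum to 3 (valence 4) → 1 H
  atom 3: C, bond orders sum to 3 (valence 4) → 1 H
  atom 4: C, bond orders sum to 2 (valence 4) → 2 H
  atom 5: C, bond orders sum to 4 (valence 4) → 0 H
  atom 6: O, bond orders sum to 2 (valence 2) → 0 H
  atom 7: O, bond orders sum to 1 (valence 2) → 1 H
Totals → C:4, H:7, N:1, O:2.
In Hill order: C4H7NO2.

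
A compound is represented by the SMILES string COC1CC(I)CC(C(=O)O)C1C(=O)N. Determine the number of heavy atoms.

Every atom symbol written in the SMILES (organic subset) is one heavy atom; implicit H are not written.
Heavy atoms by element → C:9, I:1, N:1, O:4.
Total: 15.

15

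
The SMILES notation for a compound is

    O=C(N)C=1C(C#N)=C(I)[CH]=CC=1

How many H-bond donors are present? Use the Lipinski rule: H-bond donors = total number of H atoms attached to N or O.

Donors: find every N or O and count the H atoms it carries.
  atom 1 (O): bond orders sum to 2 → 0 H
  atom 3 (N): bond orders sum to 1 → 2 H
  atom 7 (N): bond orders sum to 3 → 0 H
Lipinski HBD = 2.

2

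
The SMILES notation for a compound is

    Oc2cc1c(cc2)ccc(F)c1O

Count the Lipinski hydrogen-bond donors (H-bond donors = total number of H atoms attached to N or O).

Donors: find every N or O and count the H atoms it carries.
  atom 1 (O): bond orders sum to 1 → 1 H
  atom 13 (O): bond orders sum to 1 → 1 H
Lipinski HBD = 2.

2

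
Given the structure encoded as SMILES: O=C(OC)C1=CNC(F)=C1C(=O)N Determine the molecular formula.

C7H7FN2O3

Walk through each heavy atom and fill implicit hydrogens from standard valence (C 4, N 3, O 2, S 2, halogen 1):
  atom 1: O, bond orders sum to 2 (valence 2) → 0 H
  atom 2: C, bond orders sum to 4 (valence 4) → 0 H
  atom 3: O, bond orders sum to 2 (valence 2) → 0 H
  atom 4: C, bond orders sum to 1 (valence 4) → 3 H
  atom 5: C, bond orders sum to 4 (valence 4) → 0 H
  atom 6: C, bond orders sum to 3 (valence 4) → 1 H
  atom 7: N, bond orders sum to 2 (valence 3) → 1 H
  atom 8: C, bond orders sum to 4 (valence 4) → 0 H
  atom 9: F (halogen, monovalent) → 0 H
  atom 10: C, bond orders sum to 4 (valence 4) → 0 H
  atom 11: C, bond orders sum to 4 (valence 4) → 0 H
  atom 12: O, bond orders sum to 2 (valence 2) → 0 H
  atom 13: N, bond orders sum to 1 (valence 3) → 2 H
Totals → C:7, H:7, F:1, N:2, O:3.
In Hill order: C7H7FN2O3.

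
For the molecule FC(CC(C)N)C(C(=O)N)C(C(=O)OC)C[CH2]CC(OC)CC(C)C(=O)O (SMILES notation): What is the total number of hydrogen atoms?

33

Walk through each heavy atom and fill implicit hydrogens from standard valence (C 4, N 3, O 2, S 2, halogen 1):
  atom 1: F (halogen, monovalent) → 0 H
  atom 2: C, bond orders sum to 3 (valence 4) → 1 H
  atom 3: C, bond orders sum to 2 (valence 4) → 2 H
  atom 4: C, bond orders sum to 3 (valence 4) → 1 H
  atom 5: C, bond orders sum to 1 (valence 4) → 3 H
  atom 6: N, bond orders sum to 1 (valence 3) → 2 H
  atom 7: C, bond orders sum to 3 (valence 4) → 1 H
  atom 8: C, bond orders sum to 4 (valence 4) → 0 H
  atom 9: O, bond orders sum to 2 (valence 2) → 0 H
  atom 10: N, bond orders sum to 1 (valence 3) → 2 H
  atom 11: C, bond orders sum to 3 (valence 4) → 1 H
  atom 12: C, bond orders sum to 4 (valence 4) → 0 H
  atom 13: O, bond orders sum to 2 (valence 2) → 0 H
  atom 14: O, bond orders sum to 2 (valence 2) → 0 H
  atom 15: C, bond orders sum to 1 (valence 4) → 3 H
  atom 16: C, bond orders sum to 2 (valence 4) → 2 H
  atom 17: C with explicit H count 2
  atom 18: C, bond orders sum to 2 (valence 4) → 2 H
  atom 19: C, bond orders sum to 3 (valence 4) → 1 H
  atom 20: O, bond orders sum to 2 (valence 2) → 0 H
  atom 21: C, bond orders sum to 1 (valence 4) → 3 H
  atom 22: C, bond orders sum to 2 (valence 4) → 2 H
  atom 23: C, bond orders sum to 3 (valence 4) → 1 H
  atom 24: C, bond orders sum to 1 (valence 4) → 3 H
  atom 25: C, bond orders sum to 4 (valence 4) → 0 H
  atom 26: O, bond orders sum to 2 (valence 2) → 0 H
  atom 27: O, bond orders sum to 1 (valence 2) → 1 H
Total hydrogens: 33.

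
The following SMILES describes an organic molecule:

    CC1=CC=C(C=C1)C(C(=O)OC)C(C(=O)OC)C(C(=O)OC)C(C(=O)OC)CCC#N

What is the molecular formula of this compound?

C22H27NO8

Walk through each heavy atom and fill implicit hydrogens from standard valence (C 4, N 3, O 2, S 2, halogen 1):
  atom 1: C, bond orders sum to 1 (valence 4) → 3 H
  atom 2: C, bond orders sum to 4 (valence 4) → 0 H
  atom 3: C, bond orders sum to 3 (valence 4) → 1 H
  atom 4: C, bond orders sum to 3 (valence 4) → 1 H
  atom 5: C, bond orders sum to 4 (valence 4) → 0 H
  atom 6: C, bond orders sum to 3 (valence 4) → 1 H
  atom 7: C, bond orders sum to 3 (valence 4) → 1 H
  atom 8: C, bond orders sum to 3 (valence 4) → 1 H
  atom 9: C, bond orders sum to 4 (valence 4) → 0 H
  atom 10: O, bond orders sum to 2 (valence 2) → 0 H
  atom 11: O, bond orders sum to 2 (valence 2) → 0 H
  atom 12: C, bond orders sum to 1 (valence 4) → 3 H
  atom 13: C, bond orders sum to 3 (valence 4) → 1 H
  atom 14: C, bond orders sum to 4 (valence 4) → 0 H
  atom 15: O, bond orders sum to 2 (valence 2) → 0 H
  atom 16: O, bond orders sum to 2 (valence 2) → 0 H
  atom 17: C, bond orders sum to 1 (valence 4) → 3 H
  atom 18: C, bond orders sum to 3 (valence 4) → 1 H
  atom 19: C, bond orders sum to 4 (valence 4) → 0 H
  atom 20: O, bond orders sum to 2 (valence 2) → 0 H
  atom 21: O, bond orders sum to 2 (valence 2) → 0 H
  atom 22: C, bond orders sum to 1 (valence 4) → 3 H
  atom 23: C, bond orders sum to 3 (valence 4) → 1 H
  atom 24: C, bond orders sum to 4 (valence 4) → 0 H
  atom 25: O, bond orders sum to 2 (valence 2) → 0 H
  atom 26: O, bond orders sum to 2 (valence 2) → 0 H
  atom 27: C, bond orders sum to 1 (valence 4) → 3 H
  atom 28: C, bond orders sum to 2 (valence 4) → 2 H
  atom 29: C, bond orders sum to 2 (valence 4) → 2 H
  atom 30: C, bond orders sum to 4 (valence 4) → 0 H
  atom 31: N, bond orders sum to 3 (valence 3) → 0 H
Totals → C:22, H:27, N:1, O:8.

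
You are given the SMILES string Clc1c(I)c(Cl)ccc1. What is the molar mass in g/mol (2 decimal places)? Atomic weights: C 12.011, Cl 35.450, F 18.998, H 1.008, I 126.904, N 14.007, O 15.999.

First, the molecular formula is C6H3Cl2I (counting implicit H from valence).
  C: 6 × 12.011 = 72.066
  Cl: 2 × 35.450 = 70.900
  H: 3 × 1.008 = 3.024
  I: 1 × 126.904 = 126.904
Sum: 6×12.011 + 2×35.450 + 3×1.008 + 1×126.904 = 272.894 → 272.89 g/mol.

272.89 g/mol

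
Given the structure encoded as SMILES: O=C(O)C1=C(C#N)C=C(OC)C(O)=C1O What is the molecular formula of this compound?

Walk through each heavy atom and fill implicit hydrogens from standard valence (C 4, N 3, O 2, S 2, halogen 1):
  atom 1: O, bond orders sum to 2 (valence 2) → 0 H
  atom 2: C, bond orders sum to 4 (valence 4) → 0 H
  atom 3: O, bond orders sum to 1 (valence 2) → 1 H
  atom 4: C, bond orders sum to 4 (valence 4) → 0 H
  atom 5: C, bond orders sum to 4 (valence 4) → 0 H
  atom 6: C, bond orders sum to 4 (valence 4) → 0 H
  atom 7: N, bond orders sum to 3 (valence 3) → 0 H
  atom 8: C, bond orders sum to 3 (valence 4) → 1 H
  atom 9: C, bond orders sum to 4 (valence 4) → 0 H
  atom 10: O, bond orders sum to 2 (valence 2) → 0 H
  atom 11: C, bond orders sum to 1 (valence 4) → 3 H
  atom 12: C, bond orders sum to 4 (valence 4) → 0 H
  atom 13: O, bond orders sum to 1 (valence 2) → 1 H
  atom 14: C, bond orders sum to 4 (valence 4) → 0 H
  atom 15: O, bond orders sum to 1 (valence 2) → 1 H
Totals → C:9, H:7, N:1, O:5.

C9H7NO5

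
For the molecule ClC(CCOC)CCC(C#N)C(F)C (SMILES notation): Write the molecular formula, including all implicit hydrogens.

Walk through each heavy atom and fill implicit hydrogens from standard valence (C 4, N 3, O 2, S 2, halogen 1):
  atom 1: Cl (halogen, monovalent) → 0 H
  atom 2: C, bond orders sum to 3 (valence 4) → 1 H
  atom 3: C, bond orders sum to 2 (valence 4) → 2 H
  atom 4: C, bond orders sum to 2 (valence 4) → 2 H
  atom 5: O, bond orders sum to 2 (valence 2) → 0 H
  atom 6: C, bond orders sum to 1 (valence 4) → 3 H
  atom 7: C, bond orders sum to 2 (valence 4) → 2 H
  atom 8: C, bond orders sum to 2 (valence 4) → 2 H
  atom 9: C, bond orders sum to 3 (valence 4) → 1 H
  atom 10: C, bond orders sum to 4 (valence 4) → 0 H
  atom 11: N, bond orders sum to 3 (valence 3) → 0 H
  atom 12: C, bond orders sum to 3 (valence 4) → 1 H
  atom 13: F (halogen, monovalent) → 0 H
  atom 14: C, bond orders sum to 1 (valence 4) → 3 H
Totals → C:10, H:17, Cl:1, F:1, N:1, O:1.

C10H17ClFNO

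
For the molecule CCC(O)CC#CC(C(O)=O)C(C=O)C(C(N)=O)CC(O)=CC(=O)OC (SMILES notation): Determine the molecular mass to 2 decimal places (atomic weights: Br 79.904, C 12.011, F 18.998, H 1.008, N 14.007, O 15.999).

369.37 g/mol

First, the molecular formula is C17H23NO8 (counting implicit H from valence).
  C: 17 × 12.011 = 204.187
  H: 23 × 1.008 = 23.184
  N: 1 × 14.007 = 14.007
  O: 8 × 15.999 = 127.992
Sum: 17×12.011 + 23×1.008 + 1×14.007 + 8×15.999 = 369.370 → 369.37 g/mol.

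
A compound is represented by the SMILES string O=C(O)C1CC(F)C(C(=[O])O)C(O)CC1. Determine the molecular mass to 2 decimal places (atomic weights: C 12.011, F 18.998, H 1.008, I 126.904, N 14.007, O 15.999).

220.20 g/mol

First, the molecular formula is C9H13FO5 (counting implicit H from valence).
  C: 9 × 12.011 = 108.099
  F: 1 × 18.998 = 18.998
  H: 13 × 1.008 = 13.104
  O: 5 × 15.999 = 79.995
Sum: 9×12.011 + 1×18.998 + 13×1.008 + 5×15.999 = 220.196 → 220.20 g/mol.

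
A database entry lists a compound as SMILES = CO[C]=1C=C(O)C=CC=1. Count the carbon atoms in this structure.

7

Count every carbon token in the SMILES (each C, including those in ring-closure positions and inside branches).
Carbon count: 7.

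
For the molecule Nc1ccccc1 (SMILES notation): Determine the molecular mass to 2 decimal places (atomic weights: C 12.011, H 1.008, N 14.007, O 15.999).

93.13 g/mol

First, the molecular formula is C6H7N (counting implicit H from valence).
  C: 6 × 12.011 = 72.066
  H: 7 × 1.008 = 7.056
  N: 1 × 14.007 = 14.007
Sum: 6×12.011 + 7×1.008 + 1×14.007 = 93.129 → 93.13 g/mol.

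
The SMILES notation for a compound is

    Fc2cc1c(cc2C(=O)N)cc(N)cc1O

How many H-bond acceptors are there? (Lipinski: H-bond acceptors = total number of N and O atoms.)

4

N atoms: 2; O atoms: 2.
Lipinski HBA = 2 + 2 = 4.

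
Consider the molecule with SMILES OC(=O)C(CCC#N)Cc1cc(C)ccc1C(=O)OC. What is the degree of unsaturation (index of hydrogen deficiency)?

Molecular formula: C15H17NO4.
DoU = (2C + 2 + N − H − X) / 2, where X is the halogen count and O/S are ignored.
    = (2·15 + 2 + 1 − 17 − 0) / 2 = 16 / 2 = 8.

8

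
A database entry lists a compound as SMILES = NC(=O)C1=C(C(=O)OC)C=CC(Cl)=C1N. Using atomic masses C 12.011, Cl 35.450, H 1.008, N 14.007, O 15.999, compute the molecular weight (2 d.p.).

First, the molecular formula is C9H9ClN2O3 (counting implicit H from valence).
  C: 9 × 12.011 = 108.099
  Cl: 1 × 35.450 = 35.450
  H: 9 × 1.008 = 9.072
  N: 2 × 14.007 = 28.014
  O: 3 × 15.999 = 47.997
Sum: 9×12.011 + 1×35.450 + 9×1.008 + 2×14.007 + 3×15.999 = 228.632 → 228.63 g/mol.

228.63 g/mol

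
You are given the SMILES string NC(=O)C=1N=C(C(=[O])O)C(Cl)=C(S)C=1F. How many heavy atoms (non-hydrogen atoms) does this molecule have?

Every atom symbol written in the SMILES (organic subset) is one heavy atom; implicit H are not written.
Heavy atoms by element → C:7, Cl:1, F:1, N:2, O:3, S:1.
Total: 15.

15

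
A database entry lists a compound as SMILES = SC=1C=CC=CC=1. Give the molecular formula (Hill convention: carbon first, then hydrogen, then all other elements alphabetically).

C6H6S

Walk through each heavy atom and fill implicit hydrogens from standard valence (C 4, N 3, O 2, S 2, halogen 1):
  atom 1: S, bond orders sum to 1 (valence 2) → 1 H
  atom 2: C, bond orders sum to 4 (valence 4) → 0 H
  atom 3: C, bond orders sum to 3 (valence 4) → 1 H
  atom 4: C, bond orders sum to 3 (valence 4) → 1 H
  atom 5: C, bond orders sum to 3 (valence 4) → 1 H
  atom 6: C, bond orders sum to 3 (valence 4) → 1 H
  atom 7: C, bond orders sum to 3 (valence 4) → 1 H
Totals → C:6, H:6, S:1.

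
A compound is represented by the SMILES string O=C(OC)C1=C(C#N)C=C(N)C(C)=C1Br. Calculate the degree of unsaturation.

7

Molecular formula: C10H9BrN2O2.
DoU = (2C + 2 + N − H − X) / 2, where X is the halogen count and O/S are ignored.
    = (2·10 + 2 + 2 − 9 − 1) / 2 = 14 / 2 = 7.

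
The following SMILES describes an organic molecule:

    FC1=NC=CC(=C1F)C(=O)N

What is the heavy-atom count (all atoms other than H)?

11

Every atom symbol written in the SMILES (organic subset) is one heavy atom; implicit H are not written.
Heavy atoms by element → C:6, F:2, N:2, O:1.
Total: 11.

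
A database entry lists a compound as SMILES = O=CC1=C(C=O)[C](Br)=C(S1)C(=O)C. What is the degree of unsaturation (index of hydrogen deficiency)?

Degree of unsaturation = (number of rings) + (number of π bonds).
Ring closures in the SMILES: 1.
π bonds: 5 double bonds (each 1 DoU) → 5 DoU from unsaturation.
Total DoU = 1 + 5 = 6.

6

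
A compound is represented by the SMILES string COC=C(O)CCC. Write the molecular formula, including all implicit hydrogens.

Walk through each heavy atom and fill implicit hydrogens from standard valence (C 4, N 3, O 2, S 2, halogen 1):
  atom 1: C, bond orders sum to 1 (valence 4) → 3 H
  atom 2: O, bond orders sum to 2 (valence 2) → 0 H
  atom 3: C, bond orders sum to 3 (valence 4) → 1 H
  atom 4: C, bond orders sum to 4 (valence 4) → 0 H
  atom 5: O, bond orders sum to 1 (valence 2) → 1 H
  atom 6: C, bond orders sum to 2 (valence 4) → 2 H
  atom 7: C, bond orders sum to 2 (valence 4) → 2 H
  atom 8: C, bond orders sum to 1 (valence 4) → 3 H
Totals → C:6, H:12, O:2.
In Hill order: C6H12O2.

C6H12O2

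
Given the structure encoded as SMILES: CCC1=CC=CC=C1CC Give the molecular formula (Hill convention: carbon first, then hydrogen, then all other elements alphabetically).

C10H14

Walk through each heavy atom and fill implicit hydrogens from standard valence (C 4, N 3, O 2, S 2, halogen 1):
  atom 1: C, bond orders sum to 1 (valence 4) → 3 H
  atom 2: C, bond orders sum to 2 (valence 4) → 2 H
  atom 3: C, bond orders sum to 4 (valence 4) → 0 H
  atom 4: C, bond orders sum to 3 (valence 4) → 1 H
  atom 5: C, bond orders sum to 3 (valence 4) → 1 H
  atom 6: C, bond orders sum to 3 (valence 4) → 1 H
  atom 7: C, bond orders sum to 3 (valence 4) → 1 H
  atom 8: C, bond orders sum to 4 (valence 4) → 0 H
  atom 9: C, bond orders sum to 2 (valence 4) → 2 H
  atom 10: C, bond orders sum to 1 (valence 4) → 3 H
Totals → C:10, H:14.
In Hill order: C10H14.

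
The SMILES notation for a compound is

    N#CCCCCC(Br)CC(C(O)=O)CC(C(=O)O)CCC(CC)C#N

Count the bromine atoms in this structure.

Scan the SMILES for Br atoms (remember two-letter symbols like Cl and Br are single atoms).
Bromine count: 1.

1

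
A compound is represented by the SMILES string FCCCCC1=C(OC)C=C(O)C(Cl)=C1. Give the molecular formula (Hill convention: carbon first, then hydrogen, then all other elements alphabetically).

C11H14ClFO2

Walk through each heavy atom and fill implicit hydrogens from standard valence (C 4, N 3, O 2, S 2, halogen 1):
  atom 1: F (halogen, monovalent) → 0 H
  atom 2: C, bond orders sum to 2 (valence 4) → 2 H
  atom 3: C, bond orders sum to 2 (valence 4) → 2 H
  atom 4: C, bond orders sum to 2 (valence 4) → 2 H
  atom 5: C, bond orders sum to 2 (valence 4) → 2 H
  atom 6: C, bond orders sum to 4 (valence 4) → 0 H
  atom 7: C, bond orders sum to 4 (valence 4) → 0 H
  atom 8: O, bond orders sum to 2 (valence 2) → 0 H
  atom 9: C, bond orders sum to 1 (valence 4) → 3 H
  atom 10: C, bond orders sum to 3 (valence 4) → 1 H
  atom 11: C, bond orders sum to 4 (valence 4) → 0 H
  atom 12: O, bond orders sum to 1 (valence 2) → 1 H
  atom 13: C, bond orders sum to 4 (valence 4) → 0 H
  atom 14: Cl (halogen, monovalent) → 0 H
  atom 15: C, bond orders sum to 3 (valence 4) → 1 H
Totals → C:11, H:14, Cl:1, F:1, O:2.
In Hill order: C11H14ClFO2.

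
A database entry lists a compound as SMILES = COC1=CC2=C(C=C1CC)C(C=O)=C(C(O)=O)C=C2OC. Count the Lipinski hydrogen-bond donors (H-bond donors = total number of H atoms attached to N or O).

Donors: find every N or O and count the H atoms it carries.
  atom 2 (O): bond orders sum to 2 → 0 H
  atom 13 (O): bond orders sum to 2 → 0 H
  atom 16 (O): bond orders sum to 1 → 1 H
  atom 17 (O): bond orders sum to 2 → 0 H
  atom 20 (O): bond orders sum to 2 → 0 H
Lipinski HBD = 1.

1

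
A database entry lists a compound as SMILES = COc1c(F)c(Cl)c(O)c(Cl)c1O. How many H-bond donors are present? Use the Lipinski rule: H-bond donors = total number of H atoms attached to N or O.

2

Donors: find every N or O and count the H atoms it carries.
  atom 2 (O): bond orders sum to 2 → 0 H
  atom 9 (O): bond orders sum to 1 → 1 H
  atom 13 (O): bond orders sum to 1 → 1 H
Lipinski HBD = 2.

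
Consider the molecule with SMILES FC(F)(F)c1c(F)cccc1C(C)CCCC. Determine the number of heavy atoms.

Every atom symbol written in the SMILES (organic subset) is one heavy atom; implicit H are not written.
Heavy atoms by element → C:13, F:4.
Total: 17.

17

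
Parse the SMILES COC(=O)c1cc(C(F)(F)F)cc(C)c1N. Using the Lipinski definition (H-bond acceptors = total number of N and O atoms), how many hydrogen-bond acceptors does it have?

N atoms: 1; O atoms: 2.
Lipinski HBA = 1 + 2 = 3.

3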